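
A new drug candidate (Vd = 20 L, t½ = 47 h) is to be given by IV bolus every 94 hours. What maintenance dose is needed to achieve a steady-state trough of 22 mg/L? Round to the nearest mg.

1320 mg

τ/t½ = 94/47 ≈ 2, so f = (1/2)^(94/47) ≈ 0.250000.
Cmin,ss = (D/Vd)·f/(1−f), so D = Cmin,ss·Vd·(1−f)/f.
D = 22 × 20 × (1−f)/f ≈ 22 × 20 × 3.00000 ≈ 1320.00 mg.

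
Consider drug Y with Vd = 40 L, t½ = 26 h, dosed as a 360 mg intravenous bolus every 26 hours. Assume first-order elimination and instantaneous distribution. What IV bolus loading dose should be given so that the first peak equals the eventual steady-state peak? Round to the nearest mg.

720 mg

f = (1/2)^(26/26) ≈ 0.500000; accumulation ratio R = 1/(1−f) ≈ 2.00000.
Loading dose to hit Cmax,ss on first dose: D_load = D_maint·R ≈ 360 × 2.00000 ≈ 720.00 mg.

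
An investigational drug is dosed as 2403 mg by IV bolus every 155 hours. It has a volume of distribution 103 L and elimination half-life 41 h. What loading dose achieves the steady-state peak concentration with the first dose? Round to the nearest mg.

2592 mg

f = (1/2)^(155/41) ≈ 0.072771; accumulation ratio R = 1/(1−f) ≈ 1.07848.
Loading dose to hit Cmax,ss on first dose: D_load = D_maint·R ≈ 2403 × 1.07848 ≈ 2591.59 mg.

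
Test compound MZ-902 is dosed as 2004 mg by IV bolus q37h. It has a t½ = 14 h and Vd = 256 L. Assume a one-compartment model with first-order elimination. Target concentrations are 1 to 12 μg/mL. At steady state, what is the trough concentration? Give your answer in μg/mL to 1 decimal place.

1.5 μg/mL

Over one 37-h interval, 37/14 ≈ 2.6429 half-lives elapse, leaving f ≈ 0.1601 of each dose.
Accumulation ratio R = 1/(1 − f) ≈ 1/0.8399 ≈ 1.1906.
Each bolus raises the concentration by D/Vd = 2004/256 ≈ 7.828 μg/mL.
Cmax,ss = C₀/(1 − f) ≈ 7.828/0.8399 ≈ 9.320 μg/mL.
Steady-state trough Cmin,ss = Cmax,ss·f ≈ 9.320 × 0.1601 ≈ 1.492 μg/mL.
Trough 1.5 μg/mL vs MEC 1 μg/mL: adequate.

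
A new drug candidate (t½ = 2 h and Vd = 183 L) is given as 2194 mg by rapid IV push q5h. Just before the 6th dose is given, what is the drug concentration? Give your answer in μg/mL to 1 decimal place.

2.6 μg/mL

f = (1/2)^(τ/t½) = (1/2)^(5/2) ≈ 0.1768.
C₀ = D/Vd = 2194/183 ≈ 11.989 μg/mL.
Before the 6th dose, 5 doses have been given. Superposition: Cmin = C₀·(f + f² + … + f^5).
≈ 11.989 × (0.1768 + 0.0313 + 0.0055 + 0.0010 + 0.0002) ≈ 11.989 × 0.2148 ≈ 2.575 μg/mL.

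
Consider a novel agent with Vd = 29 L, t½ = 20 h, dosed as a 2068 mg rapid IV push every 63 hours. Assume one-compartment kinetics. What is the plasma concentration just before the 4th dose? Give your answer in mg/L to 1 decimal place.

f = (1/2)^(τ/t½) = (1/2)^(63/20) ≈ 0.1127.
C₀ = D/Vd = 2068/29 ≈ 71.310 mg/L.
Before the 4th dose, 3 doses have been given. Superposition: Cmin = C₀·(f + f² + … + f^3).
≈ 71.310 × (0.1127 + 0.0127 + 0.0014) ≈ 71.310 × 0.1268 ≈ 9.042 mg/L.

9.0 mg/L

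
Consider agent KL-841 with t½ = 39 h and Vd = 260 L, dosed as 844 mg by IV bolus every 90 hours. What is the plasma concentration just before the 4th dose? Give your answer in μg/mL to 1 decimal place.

f = (1/2)^(τ/t½) = (1/2)^(90/39) ≈ 0.2020.
C₀ = D/Vd = 844/260 ≈ 3.246 μg/mL.
Before the 4th dose, 3 doses have been given. Superposition: Cmin = C₀·(f + f² + … + f^3).
≈ 3.246 × (0.2020 + 0.0408 + 0.0082) ≈ 3.246 × 0.2510 ≈ 0.815 μg/mL.

0.8 μg/mL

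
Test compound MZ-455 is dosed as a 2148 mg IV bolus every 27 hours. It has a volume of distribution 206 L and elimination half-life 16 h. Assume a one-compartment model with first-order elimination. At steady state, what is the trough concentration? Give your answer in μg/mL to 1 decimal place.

4.7 μg/mL

Over one 27-h interval, 27/16 ≈ 1.6875 half-lives elapse, leaving f ≈ 0.3105 of each dose.
At steady state, accumulation factor R = 1/(1 − e^(−kτ)) ≈ 1.4503.
Each bolus raises the concentration by D/Vd = 2148/206 ≈ 10.427 μg/mL.
Steady-state peak Cmax,ss = C₀·R ≈ 10.427 × 1.4503 ≈ 15.122 μg/mL.
Steady-state trough Cmin,ss = Cmax,ss·f ≈ 15.122 × 0.3105 ≈ 4.695 μg/mL.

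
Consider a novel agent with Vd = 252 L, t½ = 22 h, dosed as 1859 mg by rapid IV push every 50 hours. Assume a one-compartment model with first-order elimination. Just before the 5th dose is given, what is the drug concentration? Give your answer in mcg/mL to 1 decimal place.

1.9 mcg/mL

f = (1/2)^(τ/t½) = (1/2)^(50/22) ≈ 0.2069.
C₀ = D/Vd = 1859/252 ≈ 7.377 mcg/mL.
Before the 5th dose, 4 doses have been given. Superposition: Cmin = C₀·(f + f² + … + f^4).
≈ 7.377 × (0.2069 + 0.0428 + 0.0089 + 0.0018) ≈ 7.377 × 0.2604 ≈ 1.921 mcg/mL.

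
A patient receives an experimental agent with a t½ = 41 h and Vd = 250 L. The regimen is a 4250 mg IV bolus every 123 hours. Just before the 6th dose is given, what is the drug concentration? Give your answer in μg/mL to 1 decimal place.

2.4 μg/mL

f = (1/2)^(τ/t½) = (1/2)^(123/41) ≈ 0.1250.
C₀ = D/Vd = 4250/250 ≈ 17.000 μg/mL.
Before the 6th dose, 5 doses have been given. Superposition: Cmin = C₀·(f + f² + … + f^5).
≈ 17.000 × (0.1250 + 0.0156 + 0.0020 + 0.0002 + 0.0000) ≈ 17.000 × 0.1428 ≈ 2.428 μg/mL.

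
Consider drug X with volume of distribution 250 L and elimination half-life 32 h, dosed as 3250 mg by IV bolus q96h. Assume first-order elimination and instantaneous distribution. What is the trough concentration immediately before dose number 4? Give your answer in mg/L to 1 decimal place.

f = (1/2)^(τ/t½) = (1/2)^(96/32) ≈ 0.1250.
C₀ = D/Vd = 3250/250 ≈ 13.000 mg/L.
Before the 4th dose, 3 doses have been given. Superposition: Cmin = C₀·(f + f² + … + f^3).
≈ 13.000 × (0.1250 + 0.0156 + 0.0020) ≈ 13.000 × 0.1426 ≈ 1.854 mg/L.

1.9 mg/L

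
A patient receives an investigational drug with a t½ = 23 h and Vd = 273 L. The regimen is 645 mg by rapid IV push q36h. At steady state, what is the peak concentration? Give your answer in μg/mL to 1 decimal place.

k = ln2/t½ = ln2/23 ≈ 0.030137 h⁻¹; fraction remaining f = e^(−kτ) = e^(−0.030137×36) ≈ 0.3379.
Accumulation ratio R = 1/(1 − f) ≈ 1/0.6621 ≈ 1.5103.
Single-dose peak C₀ = D/Vd = 645/273 ≈ 2.363 μg/mL.
Cmax,ss = C₀/(1 − f) ≈ 2.363/0.6621 ≈ 3.569 μg/mL.

3.6 μg/mL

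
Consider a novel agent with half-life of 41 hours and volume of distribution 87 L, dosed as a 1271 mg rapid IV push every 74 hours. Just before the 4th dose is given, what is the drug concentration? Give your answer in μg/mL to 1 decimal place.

f = (1/2)^(τ/t½) = (1/2)^(74/41) ≈ 0.2862.
C₀ = D/Vd = 1271/87 ≈ 14.609 μg/mL.
Before the 4th dose, 3 doses have been given. Superposition: Cmin = C₀·(f + f² + … + f^3).
≈ 14.609 × (0.2862 + 0.0819 + 0.0234) ≈ 14.609 × 0.3915 ≈ 5.719 μg/mL.

5.7 μg/mL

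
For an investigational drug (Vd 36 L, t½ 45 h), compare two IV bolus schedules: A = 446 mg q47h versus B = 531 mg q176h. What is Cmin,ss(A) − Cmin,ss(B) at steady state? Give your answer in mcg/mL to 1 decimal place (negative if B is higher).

10.6 mcg/mL

Regimen A: f = (1/2)^(47/45) ≈ 0.4848; Cmin,ss = (446/36)·f/(1−f) ≈ 11.658 mcg/mL.
Regimen B: f = (1/2)^(176/45) ≈ 0.0665; Cmin,ss = (531/36)·f/(1−f) ≈ 1.051 mcg/mL.
Difference ≈ 11.658 − 1.051 ≈ 10.607 mcg/mL.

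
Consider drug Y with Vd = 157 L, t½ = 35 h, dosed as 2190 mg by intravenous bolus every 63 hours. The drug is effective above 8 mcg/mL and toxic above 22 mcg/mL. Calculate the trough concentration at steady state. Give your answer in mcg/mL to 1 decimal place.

k = ln2/t½ = ln2/35 ≈ 0.019804 h⁻¹; fraction remaining f = e^(−kτ) = e^(−0.019804×63) ≈ 0.2872.
Single-dose peak C₀ = D/Vd = 2190/157 ≈ 13.949 mcg/mL.
Steady-state trough Cmin,ss = C₀·f/(1−f) ≈ 13.949 × 0.2872/0.7128 ≈ 5.620 mcg/mL.
Trough 5.6 mcg/mL vs MEC 8 mcg/mL: subtherapeutic.

5.6 mcg/mL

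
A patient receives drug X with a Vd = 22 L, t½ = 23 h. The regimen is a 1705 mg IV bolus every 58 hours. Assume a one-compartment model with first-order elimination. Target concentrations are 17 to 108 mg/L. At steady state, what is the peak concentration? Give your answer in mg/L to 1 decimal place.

Over one 58-h interval, 58/23 ≈ 2.5217 half-lives elapse, leaving f ≈ 0.1741 of each dose.
At steady state, accumulation factor R = 1/(1 − e^(−kτ)) ≈ 1.2108.
Each bolus raises the concentration by D/Vd = 1705/22 ≈ 77.500 mg/L.
Steady-state peak Cmax,ss = C₀·R ≈ 77.500 × 1.2108 ≈ 93.837 mg/L.
Peak 93.8 mg/L vs MTC 108 mg/L: below toxic threshold.

93.8 mg/L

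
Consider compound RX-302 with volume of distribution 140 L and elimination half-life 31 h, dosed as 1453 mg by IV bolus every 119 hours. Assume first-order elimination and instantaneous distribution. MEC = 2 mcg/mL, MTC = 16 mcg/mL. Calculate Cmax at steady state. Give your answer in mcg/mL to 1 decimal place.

11.2 mcg/mL

τ/t½ = 119/31 ≈ 3.8387, so fraction remaining f = (1/2)^(119/31) ≈ 0.0699.
Accumulation ratio R = 1/(1 − f) ≈ 1/0.9301 ≈ 1.0752.
Single-dose peak C₀ = D/Vd = 1453/140 ≈ 10.379 mcg/mL.
Steady-state peak Cmax,ss = C₀·R ≈ 10.379 × 1.0752 ≈ 11.160 mcg/mL.
Peak 11.2 mcg/mL vs MTC 16 mcg/mL: below toxic threshold.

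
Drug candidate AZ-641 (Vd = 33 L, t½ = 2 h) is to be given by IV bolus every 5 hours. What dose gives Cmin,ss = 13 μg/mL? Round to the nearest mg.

τ/t½ = 5/2 ≈ 2.5, so f = (1/2)^(5/2) ≈ 0.176777.
Cmin,ss = (D/Vd)·f/(1−f), so D = Cmin,ss·Vd·(1−f)/f.
D = 13 × 33 × (1−f)/f ≈ 13 × 33 × 4.65684 ≈ 1997.78 mg.

1998 mg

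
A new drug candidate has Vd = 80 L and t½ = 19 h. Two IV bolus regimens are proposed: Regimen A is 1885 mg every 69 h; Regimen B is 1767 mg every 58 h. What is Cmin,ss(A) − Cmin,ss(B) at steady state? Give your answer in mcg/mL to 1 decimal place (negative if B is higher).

Regimen A: f = (1/2)^(69/19) ≈ 0.0807; Cmin,ss = (1885/80)·f/(1−f) ≈ 2.068 mcg/mL.
Regimen B: f = (1/2)^(58/19) ≈ 0.1205; Cmin,ss = (1767/80)·f/(1−f) ≈ 3.026 mcg/mL.
Difference ≈ 2.068 − 3.026 ≈ -0.958 mcg/mL.

-1.0 mcg/mL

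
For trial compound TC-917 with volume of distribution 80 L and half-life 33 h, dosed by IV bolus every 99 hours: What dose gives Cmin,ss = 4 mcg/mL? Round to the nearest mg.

τ/t½ = 99/33 ≈ 3, so f = (1/2)^(99/33) ≈ 0.125000.
Cmin,ss = (D/Vd)·f/(1−f), so D = Cmin,ss·Vd·(1−f)/f.
D = 4 × 80 × (1−f)/f ≈ 4 × 80 × 7.00000 ≈ 2240.00 mg.

2240 mg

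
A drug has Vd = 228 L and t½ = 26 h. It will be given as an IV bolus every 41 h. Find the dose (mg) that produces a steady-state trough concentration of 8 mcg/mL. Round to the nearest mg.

τ/t½ = 41/26 ≈ 1.5769, so f = (1/2)^(41/26) ≈ 0.335196.
Cmin,ss = (D/Vd)·f/(1−f), so D = Cmin,ss·Vd·(1−f)/f.
D = 8 × 228 × (1−f)/f ≈ 8 × 228 × 1.98333 ≈ 3617.59 mg.

3618 mg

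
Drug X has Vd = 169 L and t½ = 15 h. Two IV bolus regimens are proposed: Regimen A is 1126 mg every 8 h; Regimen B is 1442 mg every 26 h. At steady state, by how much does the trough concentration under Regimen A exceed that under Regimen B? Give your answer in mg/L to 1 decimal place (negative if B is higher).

Regimen A: f = (1/2)^(8/15) ≈ 0.6910; Cmin,ss = (1126/169)·f/(1−f) ≈ 14.899 mg/L.
Regimen B: f = (1/2)^(26/15) ≈ 0.3008; Cmin,ss = (1442/169)·f/(1−f) ≈ 3.671 mg/L.
Difference ≈ 14.899 − 3.671 ≈ 11.228 mg/L.

11.2 mg/L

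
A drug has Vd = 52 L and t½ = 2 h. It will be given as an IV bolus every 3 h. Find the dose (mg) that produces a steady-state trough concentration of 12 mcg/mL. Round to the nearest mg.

τ/t½ = 3/2 ≈ 1.5, so f = (1/2)^(3/2) ≈ 0.353553.
Cmin,ss = (D/Vd)·f/(1−f), so D = Cmin,ss·Vd·(1−f)/f.
D = 12 × 52 × (1−f)/f ≈ 12 × 52 × 1.82843 ≈ 1140.94 mg.

1141 mg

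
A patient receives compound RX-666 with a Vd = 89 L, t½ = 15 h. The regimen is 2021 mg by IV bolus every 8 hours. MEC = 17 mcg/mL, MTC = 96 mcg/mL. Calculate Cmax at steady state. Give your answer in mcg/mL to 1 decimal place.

k = ln2/t½ = ln2/15 ≈ 0.046210 h⁻¹; fraction remaining f = e^(−kτ) = e^(−0.046210×8) ≈ 0.6910.
Accumulation ratio R = 1/(1 − f) ≈ 1/0.3090 ≈ 3.2362.
Single-dose peak C₀ = D/Vd = 2021/89 ≈ 22.708 mcg/mL.
Cmax,ss = C₀/(1 − f) ≈ 22.708/0.3090 ≈ 73.489 mcg/mL.
Peak 73.5 mcg/mL vs MTC 96 mcg/mL: below toxic threshold.

73.5 mcg/mL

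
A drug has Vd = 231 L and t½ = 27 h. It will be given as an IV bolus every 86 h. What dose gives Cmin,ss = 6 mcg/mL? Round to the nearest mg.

τ/t½ = 86/27 ≈ 3.1852, so f = (1/2)^(86/27) ≈ 0.109942.
Cmin,ss = (D/Vd)·f/(1−f), so D = Cmin,ss·Vd·(1−f)/f.
D = 6 × 231 × (1−f)/f ≈ 6 × 231 × 8.09571 ≈ 11220.65 mg.

11221 mg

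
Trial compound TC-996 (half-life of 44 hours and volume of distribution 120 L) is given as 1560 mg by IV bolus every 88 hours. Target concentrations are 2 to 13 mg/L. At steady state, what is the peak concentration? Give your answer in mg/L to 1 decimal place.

17.3 mg/L

The dosing interval is 2 half-lives, so f = 2^(−2) = 0.25.
At steady state, R = 1/(1 − 0.25) = 4/3.
Single-dose peak C₀ = D/Vd = 1560/120 = 13 mg/L.
Steady-state peak Cmax,ss = C₀·R = 13 × 4/3 ≈ 17.333 mg/L.
Peak 17.3 mg/L vs MTC 13 mg/L: exceeds toxic threshold.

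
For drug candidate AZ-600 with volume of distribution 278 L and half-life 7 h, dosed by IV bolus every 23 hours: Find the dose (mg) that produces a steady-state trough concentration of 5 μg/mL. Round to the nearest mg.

12165 mg

τ/t½ = 23/7 ≈ 3.2857, so f = (1/2)^(23/7) ≈ 0.102542.
Cmin,ss = (D/Vd)·f/(1−f), so D = Cmin,ss·Vd·(1−f)/f.
D = 5 × 278 × (1−f)/f ≈ 5 × 278 × 8.75210 ≈ 12165.42 mg.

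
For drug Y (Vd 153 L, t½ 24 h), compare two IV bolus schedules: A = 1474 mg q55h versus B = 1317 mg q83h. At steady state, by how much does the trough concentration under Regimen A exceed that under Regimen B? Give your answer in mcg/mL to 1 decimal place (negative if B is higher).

1.6 mcg/mL

Regimen A: f = (1/2)^(55/24) ≈ 0.2042; Cmin,ss = (1474/153)·f/(1−f) ≈ 2.472 mcg/mL.
Regimen B: f = (1/2)^(83/24) ≈ 0.0910; Cmin,ss = (1317/153)·f/(1−f) ≈ 0.862 mcg/mL.
Difference ≈ 2.472 − 0.862 ≈ 1.610 mcg/mL.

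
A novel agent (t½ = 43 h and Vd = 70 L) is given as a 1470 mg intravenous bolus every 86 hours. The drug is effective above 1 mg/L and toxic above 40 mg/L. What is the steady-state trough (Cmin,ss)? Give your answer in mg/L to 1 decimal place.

7.0 mg/L

τ = 86 h = 2 half-lives, so f = (1/2)^2 = 0.25.
Accumulation ratio R = 1/(1 − f) = 1/0.75 = 4/3.
Single-dose peak C₀ = D/Vd = 1470/70 = 21 mg/L.
Steady-state peak Cmax,ss = C₀·R = 21 × 4/3 ≈ 28.000 mg/L.
Steady-state trough Cmin,ss = Cmax,ss·f ≈ 28.000 × 0.25 ≈ 7.000 mg/L.
Trough 7.0 mg/L vs MEC 1 mg/L: adequate.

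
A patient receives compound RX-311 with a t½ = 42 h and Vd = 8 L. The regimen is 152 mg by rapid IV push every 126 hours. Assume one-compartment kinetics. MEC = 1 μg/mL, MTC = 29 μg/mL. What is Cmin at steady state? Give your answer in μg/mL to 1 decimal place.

2.7 μg/mL

τ = 126 h = 3 half-lives, so f = (1/2)^3 = 0.125.
Accumulation ratio R = 1/(1 − f) = 1/0.875 = 8/7.
Single-dose peak C₀ = D/Vd = 152/8 = 19 μg/mL.
Steady-state peak Cmax,ss = C₀·R = 19 × 8/7 ≈ 21.714 μg/mL.
Steady-state trough Cmin,ss = Cmax,ss·f ≈ 21.714 × 0.125 ≈ 2.714 μg/mL.
Trough 2.7 μg/mL vs MEC 1 μg/mL: adequate.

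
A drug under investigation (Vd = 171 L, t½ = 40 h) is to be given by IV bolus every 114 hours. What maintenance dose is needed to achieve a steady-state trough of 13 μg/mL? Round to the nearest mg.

13805 mg

τ/t½ = 114/40 ≈ 2.85, so f = (1/2)^(114/40) ≈ 0.138696.
Cmin,ss = (D/Vd)·f/(1−f), so D = Cmin,ss·Vd·(1−f)/f.
D = 13 × 171 × (1−f)/f ≈ 13 × 171 × 6.21001 ≈ 13804.85 mg.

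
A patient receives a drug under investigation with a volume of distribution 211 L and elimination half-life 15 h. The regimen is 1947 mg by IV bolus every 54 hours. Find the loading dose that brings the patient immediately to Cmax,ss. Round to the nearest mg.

f = (1/2)^(54/15) ≈ 0.082469; accumulation ratio R = 1/(1−f) ≈ 1.08988.
Loading dose to hit Cmax,ss on first dose: D_load = D_maint·R ≈ 1947 × 1.08988 ≈ 2122.00 mg.

2122 mg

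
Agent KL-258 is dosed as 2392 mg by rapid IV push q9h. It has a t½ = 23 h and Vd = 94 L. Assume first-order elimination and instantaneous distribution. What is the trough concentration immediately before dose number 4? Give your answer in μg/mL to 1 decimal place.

f = (1/2)^(τ/t½) = (1/2)^(9/23) ≈ 0.7624.
C₀ = D/Vd = 2392/94 ≈ 25.447 μg/mL.
Before the 4th dose, 3 doses have been given. Superposition: Cmin = C₀·(f + f² + … + f^3).
≈ 25.447 × (0.7624 + 0.5813 + 0.4431) ≈ 25.447 × 1.7868 ≈ 45.469 μg/mL.

45.5 μg/mL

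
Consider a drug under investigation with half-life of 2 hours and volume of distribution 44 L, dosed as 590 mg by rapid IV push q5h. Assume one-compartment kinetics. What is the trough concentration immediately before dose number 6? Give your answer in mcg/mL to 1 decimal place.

2.9 mcg/mL

f = (1/2)^(τ/t½) = (1/2)^(5/2) ≈ 0.1768.
C₀ = D/Vd = 590/44 ≈ 13.409 mcg/mL.
Before the 6th dose, 5 doses have been given. Superposition: Cmin = C₀·(f + f² + … + f^5).
≈ 13.409 × (0.1768 + 0.0313 + 0.0055 + 0.0010 + 0.0002) ≈ 13.409 × 0.2148 ≈ 2.880 mcg/mL.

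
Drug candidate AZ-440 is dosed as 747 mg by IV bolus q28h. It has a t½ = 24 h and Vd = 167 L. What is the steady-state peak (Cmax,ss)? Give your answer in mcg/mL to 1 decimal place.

8.1 mcg/mL

Over one 28-h interval, 28/24 ≈ 1.1667 half-lives elapse, leaving f ≈ 0.4454 of each dose.
At steady state, accumulation factor R = 1/(1 − e^(−kτ)) ≈ 1.8031.
Each bolus raises the concentration by D/Vd = 747/167 ≈ 4.473 mcg/mL.
Steady-state peak Cmax,ss = C₀·R ≈ 4.473 × 1.8031 ≈ 8.065 mcg/mL.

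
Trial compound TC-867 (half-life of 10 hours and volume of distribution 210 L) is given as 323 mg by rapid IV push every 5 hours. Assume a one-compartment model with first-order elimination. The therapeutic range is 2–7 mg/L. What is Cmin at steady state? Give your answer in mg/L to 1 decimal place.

3.7 mg/L

Over one 5-h interval, 5/10 ≈ 0.5 half-lives elapse, leaving f ≈ 0.7071 of each dose.
Accumulation ratio R = 1/(1 − f) ≈ 1/0.2929 ≈ 3.4141.
Each bolus raises the concentration by D/Vd = 323/210 ≈ 1.538 mg/L.
Cmax,ss = C₀/(1 − f) ≈ 1.538/0.2929 ≈ 5.251 mg/L.
One interval later, Cmin,ss = Cmax,ss·e^(−kτ) ≈ 5.251 × 0.7071 ≈ 3.713 mg/L.
Trough 3.7 mg/L vs MEC 2 mg/L: adequate.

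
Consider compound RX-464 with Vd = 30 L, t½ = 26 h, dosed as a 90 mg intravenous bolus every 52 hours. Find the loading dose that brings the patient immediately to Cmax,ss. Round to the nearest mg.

120 mg

f = (1/2)^(52/26) ≈ 0.250000; accumulation ratio R = 1/(1−f) ≈ 1.33333.
Loading dose to hit Cmax,ss on first dose: D_load = D_maint·R ≈ 90 × 1.33333 ≈ 120.00 mg.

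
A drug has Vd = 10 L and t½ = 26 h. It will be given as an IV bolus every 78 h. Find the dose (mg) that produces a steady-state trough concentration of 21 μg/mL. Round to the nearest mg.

τ/t½ = 78/26 ≈ 3, so f = (1/2)^(78/26) ≈ 0.125000.
Cmin,ss = (D/Vd)·f/(1−f), so D = Cmin,ss·Vd·(1−f)/f.
D = 21 × 10 × (1−f)/f ≈ 21 × 10 × 7.00000 ≈ 1470.00 mg.

1470 mg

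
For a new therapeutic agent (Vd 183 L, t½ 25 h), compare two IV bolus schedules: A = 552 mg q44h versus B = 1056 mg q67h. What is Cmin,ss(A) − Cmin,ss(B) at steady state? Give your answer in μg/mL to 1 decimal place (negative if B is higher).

Regimen A: f = (1/2)^(44/25) ≈ 0.2952; Cmin,ss = (552/183)·f/(1−f) ≈ 1.263 μg/mL.
Regimen B: f = (1/2)^(67/25) ≈ 0.1560; Cmin,ss = (1056/183)·f/(1−f) ≈ 1.067 μg/mL.
Difference ≈ 1.263 − 1.067 ≈ 0.196 μg/mL.

0.2 μg/mL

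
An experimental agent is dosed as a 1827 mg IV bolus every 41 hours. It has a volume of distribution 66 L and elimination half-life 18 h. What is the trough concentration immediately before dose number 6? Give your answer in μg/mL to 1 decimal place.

f = (1/2)^(τ/t½) = (1/2)^(41/18) ≈ 0.2062.
C₀ = D/Vd = 1827/66 ≈ 27.682 μg/mL.
Before the 6th dose, 5 doses have been given. Superposition: Cmin = C₀·(f + f² + … + f^5).
≈ 27.682 × (0.2062 + 0.0425 + 0.0088 + 0.0018 + 0.0004) ≈ 27.682 × 0.2597 ≈ 7.189 μg/mL.

7.2 μg/mL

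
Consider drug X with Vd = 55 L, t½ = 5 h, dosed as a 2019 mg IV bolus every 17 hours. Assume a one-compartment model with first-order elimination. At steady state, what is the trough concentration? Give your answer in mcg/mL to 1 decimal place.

Over one 17-h interval, 17/5 ≈ 3.4 half-lives elapse, leaving f ≈ 0.0947 of each dose.
At steady state, accumulation factor R = 1/(1 − e^(−kτ)) ≈ 1.1046.
Each bolus raises the concentration by D/Vd = 2019/55 ≈ 36.709 mcg/mL.
Steady-state peak Cmax,ss = C₀·R ≈ 36.709 × 1.1046 ≈ 40.549 mcg/mL.
Steady-state trough Cmin,ss = Cmax,ss·f ≈ 40.549 × 0.0947 ≈ 3.840 mcg/mL.

3.8 mcg/mL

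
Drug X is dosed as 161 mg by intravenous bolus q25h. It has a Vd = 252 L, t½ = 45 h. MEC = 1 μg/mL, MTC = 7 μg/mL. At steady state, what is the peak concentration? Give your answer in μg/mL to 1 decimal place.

τ/t½ = 25/45 ≈ 0.55556, so fraction remaining f = (1/2)^(25/45) ≈ 0.6804.
Accumulation ratio R = 1/(1 − f) ≈ 1/0.3196 ≈ 3.1289.
Each bolus raises the concentration by D/Vd = 161/252 ≈ 0.639 μg/mL.
Cmax,ss = C₀/(1 − f) ≈ 0.639/0.3196 ≈ 1.999 μg/mL.
Peak 2.0 μg/mL vs MTC 7 μg/mL: below toxic threshold.

2.0 μg/mL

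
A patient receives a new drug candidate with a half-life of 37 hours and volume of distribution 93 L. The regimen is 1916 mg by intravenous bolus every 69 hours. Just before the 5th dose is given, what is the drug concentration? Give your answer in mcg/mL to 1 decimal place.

7.8 mcg/mL

f = (1/2)^(τ/t½) = (1/2)^(69/37) ≈ 0.2745.
C₀ = D/Vd = 1916/93 ≈ 20.602 mcg/mL.
Before the 5th dose, 4 doses have been given. Superposition: Cmin = C₀·(f + f² + … + f^4).
≈ 20.602 × (0.2745 + 0.0754 + 0.0207 + 0.0057) ≈ 20.602 × 0.3763 ≈ 7.753 mcg/mL.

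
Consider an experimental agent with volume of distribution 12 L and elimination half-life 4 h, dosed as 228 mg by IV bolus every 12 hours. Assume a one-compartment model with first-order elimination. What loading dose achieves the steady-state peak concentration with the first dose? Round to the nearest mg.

f = (1/2)^(12/4) ≈ 0.125000; accumulation ratio R = 1/(1−f) ≈ 1.14286.
Loading dose to hit Cmax,ss on first dose: D_load = D_maint·R ≈ 228 × 1.14286 ≈ 260.57 mg.

261 mg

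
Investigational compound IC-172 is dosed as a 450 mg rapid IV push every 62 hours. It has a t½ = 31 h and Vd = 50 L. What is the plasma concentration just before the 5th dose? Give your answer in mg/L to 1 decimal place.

f = (1/2)^(τ/t½) = (1/2)^(62/31) ≈ 0.2500.
C₀ = D/Vd = 450/50 ≈ 9.000 mg/L.
Before the 5th dose, 4 doses have been given. Superposition: Cmin = C₀·(f + f² + … + f^4).
≈ 9.000 × (0.2500 + 0.0625 + 0.0156 + 0.0039) ≈ 9.000 × 0.3320 ≈ 2.988 mg/L.

3.0 mg/L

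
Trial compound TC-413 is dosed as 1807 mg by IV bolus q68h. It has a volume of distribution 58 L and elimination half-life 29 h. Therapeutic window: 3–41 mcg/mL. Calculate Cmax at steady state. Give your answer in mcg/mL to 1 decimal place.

Over one 68-h interval, 68/29 ≈ 2.3448 half-lives elapse, leaving f ≈ 0.1969 of each dose.
At steady state, accumulation factor R = 1/(1 − e^(−kτ)) ≈ 1.2452.
Each bolus raises the concentration by D/Vd = 1807/58 ≈ 31.155 mcg/mL.
Cmax,ss = C₀/(1 − f) ≈ 31.155/0.8031 ≈ 38.793 mcg/mL.
Peak 38.8 mcg/mL vs MTC 41 mcg/mL: below toxic threshold.

38.8 mcg/mL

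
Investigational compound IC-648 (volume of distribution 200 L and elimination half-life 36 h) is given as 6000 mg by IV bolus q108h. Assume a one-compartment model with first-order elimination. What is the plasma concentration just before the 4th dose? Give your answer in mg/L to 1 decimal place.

f = (1/2)^(τ/t½) = (1/2)^(108/36) ≈ 0.1250.
C₀ = D/Vd = 6000/200 ≈ 30.000 mg/L.
Before the 4th dose, 3 doses have been given. Superposition: Cmin = C₀·(f + f² + … + f^3).
≈ 30.000 × (0.1250 + 0.0156 + 0.0020) ≈ 30.000 × 0.1426 ≈ 4.278 mg/L.

4.3 mg/L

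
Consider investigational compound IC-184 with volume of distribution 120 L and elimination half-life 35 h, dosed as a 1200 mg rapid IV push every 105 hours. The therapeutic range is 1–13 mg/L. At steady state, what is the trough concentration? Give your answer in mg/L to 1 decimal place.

1.4 mg/L

The dosing interval is 3 half-lives, so f = 2^(−3) = 0.125.
Accumulation ratio R = 1/(1 − f) = 1/0.875 = 8/7.
Single-dose peak C₀ = D/Vd = 1200/120 = 10 mg/L.
Steady-state peak Cmax,ss = C₀·R = 10 × 8/7 ≈ 11.429 mg/L.
Steady-state trough Cmin,ss = Cmax,ss·f ≈ 11.429 × 0.125 ≈ 1.429 mg/L.
Trough 1.4 mg/L vs MEC 1 mg/L: adequate.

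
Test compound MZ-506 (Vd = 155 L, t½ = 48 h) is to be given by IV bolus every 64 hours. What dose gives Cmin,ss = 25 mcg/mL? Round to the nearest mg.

5889 mg

τ/t½ = 64/48 ≈ 1.3333, so f = (1/2)^(64/48) ≈ 0.396850.
Cmin,ss = (D/Vd)·f/(1−f), so D = Cmin,ss·Vd·(1−f)/f.
D = 25 × 155 × (1−f)/f ≈ 25 × 155 × 1.51984 ≈ 5889.38 mg.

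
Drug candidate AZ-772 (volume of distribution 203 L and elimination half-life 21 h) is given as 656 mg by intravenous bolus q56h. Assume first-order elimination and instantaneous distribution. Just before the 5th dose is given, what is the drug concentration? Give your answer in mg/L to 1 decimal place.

0.6 mg/L

f = (1/2)^(τ/t½) = (1/2)^(56/21) ≈ 0.1575.
C₀ = D/Vd = 656/203 ≈ 3.232 mg/L.
Before the 5th dose, 4 doses have been given. Superposition: Cmin = C₀·(f + f² + … + f^4).
≈ 3.232 × (0.1575 + 0.0248 + 0.0039 + 0.0006) ≈ 3.232 × 0.1868 ≈ 0.604 mg/L.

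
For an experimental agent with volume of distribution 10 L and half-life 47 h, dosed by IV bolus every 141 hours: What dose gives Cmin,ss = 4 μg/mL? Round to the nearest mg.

280 mg

τ/t½ = 141/47 ≈ 3, so f = (1/2)^(141/47) ≈ 0.125000.
Cmin,ss = (D/Vd)·f/(1−f), so D = Cmin,ss·Vd·(1−f)/f.
D = 4 × 10 × (1−f)/f ≈ 4 × 10 × 7.00000 ≈ 280.00 mg.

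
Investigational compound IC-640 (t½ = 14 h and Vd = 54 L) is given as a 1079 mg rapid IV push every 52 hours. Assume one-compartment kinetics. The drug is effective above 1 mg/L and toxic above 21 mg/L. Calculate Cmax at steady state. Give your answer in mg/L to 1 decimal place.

Over one 52-h interval, 52/14 ≈ 3.7143 half-lives elapse, leaving f ≈ 0.0762 of each dose.
Accumulation ratio R = 1/(1 − f) ≈ 1/0.9238 ≈ 1.0825.
Each bolus raises the concentration by D/Vd = 1079/54 ≈ 19.981 mg/L.
Steady-state peak Cmax,ss = C₀·R ≈ 19.981 × 1.0825 ≈ 21.629 mg/L.
Peak 21.6 mg/L vs MTC 21 mg/L: exceeds toxic threshold.

21.6 mg/L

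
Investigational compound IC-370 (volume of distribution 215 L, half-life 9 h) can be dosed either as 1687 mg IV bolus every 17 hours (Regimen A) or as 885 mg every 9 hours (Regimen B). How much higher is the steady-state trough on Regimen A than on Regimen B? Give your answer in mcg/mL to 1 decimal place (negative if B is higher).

Regimen A: f = (1/2)^(17/9) ≈ 0.2700; Cmin,ss = (1687/215)·f/(1−f) ≈ 2.902 mcg/mL.
Regimen B: f = (1/2)^(9/9) ≈ 0.5000; Cmin,ss = (885/215)·f/(1−f) ≈ 4.116 mcg/mL.
Difference ≈ 2.902 − 4.116 ≈ -1.214 mcg/mL.

-1.2 mcg/mL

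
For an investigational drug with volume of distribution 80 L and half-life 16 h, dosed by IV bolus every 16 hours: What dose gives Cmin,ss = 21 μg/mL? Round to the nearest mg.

τ/t½ = 16/16 ≈ 1, so f = (1/2)^(16/16) ≈ 0.500000.
Cmin,ss = (D/Vd)·f/(1−f), so D = Cmin,ss·Vd·(1−f)/f.
D = 21 × 80 × (1−f)/f ≈ 21 × 80 × 1.00000 ≈ 1680.00 mg.

1680 mg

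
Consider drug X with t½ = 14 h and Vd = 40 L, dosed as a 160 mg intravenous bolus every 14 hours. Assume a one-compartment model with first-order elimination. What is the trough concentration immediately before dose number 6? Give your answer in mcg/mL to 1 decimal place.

3.9 mcg/mL

f = (1/2)^(τ/t½) = (1/2)^(14/14) ≈ 0.5000.
C₀ = D/Vd = 160/40 ≈ 4.000 mcg/mL.
Before the 6th dose, 5 doses have been given. Superposition: Cmin = C₀·(f + f² + … + f^5).
≈ 4.000 × (0.5000 + 0.2500 + 0.1250 + 0.0625 + 0.0313) ≈ 4.000 × 0.9688 ≈ 3.875 mcg/mL.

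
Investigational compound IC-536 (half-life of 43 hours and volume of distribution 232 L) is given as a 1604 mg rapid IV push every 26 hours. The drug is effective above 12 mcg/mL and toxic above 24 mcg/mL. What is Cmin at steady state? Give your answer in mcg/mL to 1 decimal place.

13.3 mcg/mL

τ/t½ = 26/43 ≈ 0.60465, so fraction remaining f = (1/2)^(26/43) ≈ 0.6576.
Accumulation ratio R = 1/(1 − f) ≈ 1/0.3424 ≈ 2.9206.
Single-dose peak C₀ = D/Vd = 1604/232 ≈ 6.914 mcg/mL.
Cmax,ss = C₀/(1 − f) ≈ 6.914/0.3424 ≈ 20.193 mcg/mL.
Steady-state trough Cmin,ss = Cmax,ss·f ≈ 20.193 × 0.6576 ≈ 13.279 mcg/mL.
Trough 13.3 mcg/mL vs MEC 12 mcg/mL: adequate.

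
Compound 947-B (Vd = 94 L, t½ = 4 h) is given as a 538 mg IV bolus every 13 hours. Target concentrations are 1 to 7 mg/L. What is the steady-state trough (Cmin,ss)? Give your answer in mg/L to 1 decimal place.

0.7 mg/L

k = ln2/t½ = ln2/4 ≈ 0.173287 h⁻¹; fraction remaining f = e^(−kτ) = e^(−0.173287×13) ≈ 0.1051.
Each bolus raises the concentration by D/Vd = 538/94 ≈ 5.723 mg/L.
Steady-state trough Cmin,ss = C₀·f/(1−f) ≈ 5.723 × 0.1051/0.8949 ≈ 0.672 mg/L.
Trough 0.7 mg/L vs MEC 1 mg/L: subtherapeutic.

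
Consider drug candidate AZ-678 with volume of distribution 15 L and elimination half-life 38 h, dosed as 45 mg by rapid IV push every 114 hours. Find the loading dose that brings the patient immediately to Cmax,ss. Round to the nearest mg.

51 mg

f = (1/2)^(114/38) ≈ 0.125000; accumulation ratio R = 1/(1−f) ≈ 1.14286.
Loading dose to hit Cmax,ss on first dose: D_load = D_maint·R ≈ 45 × 1.14286 ≈ 51.43 mg.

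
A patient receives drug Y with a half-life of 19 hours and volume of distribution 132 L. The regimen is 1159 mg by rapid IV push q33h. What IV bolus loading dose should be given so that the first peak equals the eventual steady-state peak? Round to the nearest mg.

f = (1/2)^(33/19) ≈ 0.300026; accumulation ratio R = 1/(1−f) ≈ 1.42862.
Loading dose to hit Cmax,ss on first dose: D_load = D_maint·R ≈ 1159 × 1.42862 ≈ 1655.77 mg.

1656 mg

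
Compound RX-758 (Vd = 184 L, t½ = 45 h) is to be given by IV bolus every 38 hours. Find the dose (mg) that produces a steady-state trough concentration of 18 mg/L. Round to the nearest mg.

τ/t½ = 38/45 ≈ 0.84444, so f = (1/2)^(38/45) ≈ 0.556925.
Cmin,ss = (D/Vd)·f/(1−f), so D = Cmin,ss·Vd·(1−f)/f.
D = 18 × 184 × (1−f)/f ≈ 18 × 184 × 0.79557 ≈ 2634.93 mg.

2635 mg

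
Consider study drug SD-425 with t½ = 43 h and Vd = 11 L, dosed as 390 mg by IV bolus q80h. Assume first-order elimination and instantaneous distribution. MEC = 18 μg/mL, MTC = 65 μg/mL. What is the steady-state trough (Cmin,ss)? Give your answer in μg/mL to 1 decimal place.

Over one 80-h interval, 80/43 ≈ 1.8605 half-lives elapse, leaving f ≈ 0.2754 of each dose.
Single-dose peak C₀ = D/Vd = 390/11 ≈ 35.455 μg/mL.
Steady-state trough Cmin,ss = C₀·f/(1−f) ≈ 35.455 × 0.2754/0.7246 ≈ 13.475 μg/mL.
Trough 13.5 μg/mL vs MEC 18 μg/mL: subtherapeutic.

13.5 μg/mL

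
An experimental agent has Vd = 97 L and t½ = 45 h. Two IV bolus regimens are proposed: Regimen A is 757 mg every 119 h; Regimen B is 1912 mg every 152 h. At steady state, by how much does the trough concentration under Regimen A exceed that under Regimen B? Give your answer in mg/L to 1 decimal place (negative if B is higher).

-0.6 mg/L

Regimen A: f = (1/2)^(119/45) ≈ 0.1599; Cmin,ss = (757/97)·f/(1−f) ≈ 1.485 mg/L.
Regimen B: f = (1/2)^(152/45) ≈ 0.0962; Cmin,ss = (1912/97)·f/(1−f) ≈ 2.098 mg/L.
Difference ≈ 1.485 − 2.098 ≈ -0.613 mg/L.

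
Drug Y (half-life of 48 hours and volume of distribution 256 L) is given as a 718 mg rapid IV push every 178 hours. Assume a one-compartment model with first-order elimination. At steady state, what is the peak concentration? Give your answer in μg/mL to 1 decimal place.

3.0 μg/mL

τ/t½ = 178/48 ≈ 3.7083, so fraction remaining f = (1/2)^(178/48) ≈ 0.0765.
At steady state, accumulation factor R = 1/(1 − e^(−kτ)) ≈ 1.0828.
Each bolus raises the concentration by D/Vd = 718/256 ≈ 2.805 μg/mL.
Cmax,ss = C₀/(1 − f) ≈ 2.805/0.9235 ≈ 3.037 μg/mL.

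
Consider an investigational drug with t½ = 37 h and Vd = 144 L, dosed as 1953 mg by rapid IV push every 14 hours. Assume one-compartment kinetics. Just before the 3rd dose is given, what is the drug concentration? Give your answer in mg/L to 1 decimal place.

f = (1/2)^(τ/t½) = (1/2)^(14/37) ≈ 0.7693.
C₀ = D/Vd = 1953/144 ≈ 13.562 mg/L.
Before the 3rd dose, 2 doses have been given. Superposition: Cmin = C₀·(f + f²).
≈ 13.562 × (0.7693 + 0.5918) ≈ 13.562 × 1.3611 ≈ 18.459 mg/L.

18.5 mg/L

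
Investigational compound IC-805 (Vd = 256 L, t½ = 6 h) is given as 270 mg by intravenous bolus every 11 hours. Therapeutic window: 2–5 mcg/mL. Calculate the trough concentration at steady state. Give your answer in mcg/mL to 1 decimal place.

0.4 mcg/mL

τ/t½ = 11/6 ≈ 1.8333, so fraction remaining f = (1/2)^(11/6) ≈ 0.2806.
Single-dose peak C₀ = D/Vd = 270/256 ≈ 1.055 mcg/mL.
Steady-state trough Cmin,ss = C₀·f/(1−f) ≈ 1.055 × 0.2806/0.7194 ≈ 0.411 mcg/mL.
Trough 0.4 mcg/mL vs MEC 2 mcg/mL: subtherapeutic.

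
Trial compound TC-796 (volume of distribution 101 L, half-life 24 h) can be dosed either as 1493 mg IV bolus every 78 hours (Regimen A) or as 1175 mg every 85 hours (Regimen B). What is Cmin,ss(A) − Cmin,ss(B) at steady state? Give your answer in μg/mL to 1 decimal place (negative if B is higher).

0.6 μg/mL

Regimen A: f = (1/2)^(78/24) ≈ 0.1051; Cmin,ss = (1493/101)·f/(1−f) ≈ 1.736 μg/mL.
Regimen B: f = (1/2)^(85/24) ≈ 0.0859; Cmin,ss = (1175/101)·f/(1−f) ≈ 1.093 μg/mL.
Difference ≈ 1.736 − 1.093 ≈ 0.643 μg/mL.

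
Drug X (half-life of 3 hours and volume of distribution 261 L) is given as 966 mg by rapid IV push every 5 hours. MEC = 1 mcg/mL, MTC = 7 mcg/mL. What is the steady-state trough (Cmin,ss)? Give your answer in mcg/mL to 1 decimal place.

1.7 mcg/mL

Over one 5-h interval, 5/3 ≈ 1.6667 half-lives elapse, leaving f ≈ 0.3150 of each dose.
Accumulation ratio R = 1/(1 − f) ≈ 1/0.6850 ≈ 1.4599.
Single-dose peak C₀ = D/Vd = 966/261 ≈ 3.701 mcg/mL.
Cmax,ss = C₀/(1 − f) ≈ 3.701/0.6850 ≈ 5.403 mcg/mL.
One interval later, Cmin,ss = Cmax,ss·e^(−kτ) ≈ 5.403 × 0.3150 ≈ 1.702 mcg/mL.
Trough 1.7 mcg/mL vs MEC 1 mcg/mL: adequate.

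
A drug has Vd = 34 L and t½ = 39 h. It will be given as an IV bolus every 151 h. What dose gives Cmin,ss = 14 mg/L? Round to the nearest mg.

6492 mg

τ/t½ = 151/39 ≈ 3.8718, so f = (1/2)^(151/39) ≈ 0.068308.
Cmin,ss = (D/Vd)·f/(1−f), so D = Cmin,ss·Vd·(1−f)/f.
D = 14 × 34 × (1−f)/f ≈ 14 × 34 × 13.63957 ≈ 6492.44 mg.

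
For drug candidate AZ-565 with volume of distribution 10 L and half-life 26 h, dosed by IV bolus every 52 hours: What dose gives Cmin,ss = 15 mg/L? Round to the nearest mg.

450 mg

τ/t½ = 52/26 ≈ 2, so f = (1/2)^(52/26) ≈ 0.250000.
Cmin,ss = (D/Vd)·f/(1−f), so D = Cmin,ss·Vd·(1−f)/f.
D = 15 × 10 × (1−f)/f ≈ 15 × 10 × 3.00000 ≈ 450.00 mg.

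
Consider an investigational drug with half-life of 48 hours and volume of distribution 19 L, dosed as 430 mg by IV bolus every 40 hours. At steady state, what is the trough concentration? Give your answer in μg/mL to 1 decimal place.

28.9 μg/mL

τ/t½ = 40/48 ≈ 0.83333, so fraction remaining f = (1/2)^(40/48) ≈ 0.5612.
Accumulation ratio R = 1/(1 − f) ≈ 1/0.4388 ≈ 2.2789.
Each bolus raises the concentration by D/Vd = 430/19 ≈ 22.632 μg/mL.
Cmax,ss = C₀/(1 − f) ≈ 22.632/0.4388 ≈ 51.577 μg/mL.
Steady-state trough Cmin,ss = Cmax,ss·f ≈ 51.577 × 0.5612 ≈ 28.945 μg/mL.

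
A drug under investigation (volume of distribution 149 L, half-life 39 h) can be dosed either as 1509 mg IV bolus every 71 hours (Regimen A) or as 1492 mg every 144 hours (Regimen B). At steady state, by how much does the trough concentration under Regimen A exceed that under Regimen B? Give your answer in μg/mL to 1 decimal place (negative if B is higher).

Regimen A: f = (1/2)^(71/39) ≈ 0.2831; Cmin,ss = (1509/149)·f/(1−f) ≈ 3.999 μg/mL.
Regimen B: f = (1/2)^(144/39) ≈ 0.0774; Cmin,ss = (1492/149)·f/(1−f) ≈ 0.840 μg/mL.
Difference ≈ 3.999 − 0.840 ≈ 3.159 μg/mL.

3.2 μg/mL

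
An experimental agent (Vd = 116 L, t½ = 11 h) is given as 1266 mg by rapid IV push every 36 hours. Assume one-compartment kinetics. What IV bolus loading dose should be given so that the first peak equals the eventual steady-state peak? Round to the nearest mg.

1412 mg

f = (1/2)^(36/11) ≈ 0.103469; accumulation ratio R = 1/(1−f) ≈ 1.11541.
Loading dose to hit Cmax,ss on first dose: D_load = D_maint·R ≈ 1266 × 1.11541 ≈ 1412.11 mg.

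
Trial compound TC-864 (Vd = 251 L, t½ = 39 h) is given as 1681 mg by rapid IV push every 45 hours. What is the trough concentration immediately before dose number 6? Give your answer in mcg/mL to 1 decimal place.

f = (1/2)^(τ/t½) = (1/2)^(45/39) ≈ 0.4494.
C₀ = D/Vd = 1681/251 ≈ 6.697 mcg/mL.
Before the 6th dose, 5 doses have been given. Superposition: Cmin = C₀·(f + f² + … + f^5).
≈ 6.697 × (0.4494 + 0.2020 + 0.0908 + 0.0408 + 0.0183) ≈ 6.697 × 0.8013 ≈ 5.366 mcg/mL.

5.4 mcg/mL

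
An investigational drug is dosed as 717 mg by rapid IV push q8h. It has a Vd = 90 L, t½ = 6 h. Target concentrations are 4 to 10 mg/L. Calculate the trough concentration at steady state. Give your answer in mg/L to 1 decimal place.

Over one 8-h interval, 8/6 ≈ 1.3333 half-lives elapse, leaving f ≈ 0.3969 of each dose.
At steady state, accumulation factor R = 1/(1 − e^(−kτ)) ≈ 1.6581.
Each bolus raises the concentration by D/Vd = 717/90 ≈ 7.967 mg/L.
Steady-state peak Cmax,ss = C₀·R ≈ 7.967 × 1.6581 ≈ 13.210 mg/L.
One interval later, Cmin,ss = Cmax,ss·e^(−kτ) ≈ 13.210 × 0.3969 ≈ 5.243 mg/L.
Trough 5.2 mg/L vs MEC 4 mg/L: adequate.

5.2 mg/L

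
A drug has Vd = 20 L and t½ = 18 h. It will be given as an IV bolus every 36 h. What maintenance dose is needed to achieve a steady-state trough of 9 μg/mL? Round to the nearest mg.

τ/t½ = 36/18 ≈ 2, so f = (1/2)^(36/18) ≈ 0.250000.
Cmin,ss = (D/Vd)·f/(1−f), so D = Cmin,ss·Vd·(1−f)/f.
D = 9 × 20 × (1−f)/f ≈ 9 × 20 × 3.00000 ≈ 540.00 mg.

540 mg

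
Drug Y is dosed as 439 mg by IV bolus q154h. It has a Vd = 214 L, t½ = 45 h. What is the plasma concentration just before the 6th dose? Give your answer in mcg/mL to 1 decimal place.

0.2 mcg/mL

f = (1/2)^(τ/t½) = (1/2)^(154/45) ≈ 0.0933.
C₀ = D/Vd = 439/214 ≈ 2.051 mcg/mL.
Before the 6th dose, 5 doses have been given. Superposition: Cmin = C₀·(f + f² + … + f^5).
≈ 2.051 × (0.0933 + 0.0087 + 0.0008 + 0.0001 + 0.0000) ≈ 2.051 × 0.1029 ≈ 0.211 mcg/mL.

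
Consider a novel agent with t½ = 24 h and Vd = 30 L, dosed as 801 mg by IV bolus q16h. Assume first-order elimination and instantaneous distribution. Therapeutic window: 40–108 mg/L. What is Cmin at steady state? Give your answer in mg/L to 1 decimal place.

τ/t½ = 16/24 ≈ 0.66667, so fraction remaining f = (1/2)^(16/24) ≈ 0.6300.
Each bolus raises the concentration by D/Vd = 801/30 ≈ 26.700 mg/L.
Steady-state trough Cmin,ss = C₀·f/(1−f) ≈ 26.700 × 0.6300/0.3700 ≈ 45.462 mg/L.
Trough 45.5 mg/L vs MEC 40 mg/L: adequate.

45.5 mg/L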